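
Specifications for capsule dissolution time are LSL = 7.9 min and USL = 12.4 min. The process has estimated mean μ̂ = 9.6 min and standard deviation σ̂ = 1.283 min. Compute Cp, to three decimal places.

0.585

Cp = (USL − LSL) / (6σ̂) = (12.4 − 7.9) / (6 × 1.283) = 4.5000 / 7.6980 = 0.5846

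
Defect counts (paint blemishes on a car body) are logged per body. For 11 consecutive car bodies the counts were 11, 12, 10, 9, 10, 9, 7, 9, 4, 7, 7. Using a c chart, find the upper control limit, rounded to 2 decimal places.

17.45

c̄ = (11 + 12 + 10 + 9 + 10 + 9 + 7 + 9 + 4 + 7 + 7) / 11 = 95 / 11 = 8.6364
UCL = c̄ + 3√c̄ = 8.6364 + 3 × √8.6364 = 8.6364 + 3 × 2.9388 = 17.4527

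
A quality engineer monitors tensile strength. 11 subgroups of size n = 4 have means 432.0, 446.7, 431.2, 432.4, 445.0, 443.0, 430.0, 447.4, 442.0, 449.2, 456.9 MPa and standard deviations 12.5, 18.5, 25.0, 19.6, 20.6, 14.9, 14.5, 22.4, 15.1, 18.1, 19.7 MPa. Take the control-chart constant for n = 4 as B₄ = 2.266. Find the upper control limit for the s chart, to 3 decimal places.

41.385

s̄ = (12.5 + 18.5 + 25.0 + 19.6 + 20.6 + 14.9 + 14.5 + 22.4 + 15.1 + 18.1 + 19.7) / 11 = 18.2636
UCL_s = B₄·s̄ = 2.266 × 18.2636 = 41.3854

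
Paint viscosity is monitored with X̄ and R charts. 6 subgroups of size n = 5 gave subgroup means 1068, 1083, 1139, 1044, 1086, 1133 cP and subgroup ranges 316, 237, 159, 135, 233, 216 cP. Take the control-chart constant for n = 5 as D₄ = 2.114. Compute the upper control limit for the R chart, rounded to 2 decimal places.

456.62

R̄ = (316 + 237 + 159 + 135 + 233 + 216) / 6 = 1296.0000 / 6 = 216.0000
UCL_R = D₄·R̄ = 2.114 × 216.0000 = 456.6240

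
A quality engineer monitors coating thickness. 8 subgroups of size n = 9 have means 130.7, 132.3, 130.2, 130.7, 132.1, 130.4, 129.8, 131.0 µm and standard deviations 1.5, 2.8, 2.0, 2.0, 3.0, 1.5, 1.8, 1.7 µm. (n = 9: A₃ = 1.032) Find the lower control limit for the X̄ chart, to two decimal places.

128.80

X̄̄ = (130.7 + 132.3 + 130.2 + 130.7 + 132.1 + 130.4 + 129.8 + 131.0) / 8 = 130.9000
s̄ = (1.5 + 2.8 + 2.0 + 2.0 + 3.0 + 1.5 + 1.8 + 1.7) / 8 = 2.0375
LCL = X̄̄ − A₃·s̄ = 130.9000 − 1.032 × 2.0375 = 128.7973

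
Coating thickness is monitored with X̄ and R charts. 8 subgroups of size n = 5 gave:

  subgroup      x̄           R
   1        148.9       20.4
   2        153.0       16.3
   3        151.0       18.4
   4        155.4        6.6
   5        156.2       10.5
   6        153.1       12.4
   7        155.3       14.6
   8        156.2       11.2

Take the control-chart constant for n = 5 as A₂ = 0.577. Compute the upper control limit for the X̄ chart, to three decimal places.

X̄̄ = (148.9 + 153.0 + 151.0 + 155.4 + 156.2 + 153.1 + 155.3 + 156.2) / 8 = 1229.1000 / 8 = 153.6375
R̄ = (20.4 + 16.3 + 18.4 + 6.6 + 10.5 + 12.4 + 14.6 + 11.2) / 8 = 110.4000 / 8 = 13.8000
UCL = X̄̄ + A₂·R̄ = 153.6375 + 0.577 × 13.8000 = 161.6001

161.600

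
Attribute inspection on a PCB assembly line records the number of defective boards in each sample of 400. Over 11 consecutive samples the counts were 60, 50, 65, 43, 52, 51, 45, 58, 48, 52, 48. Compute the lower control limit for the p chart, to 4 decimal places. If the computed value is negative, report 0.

0.0796

p̄ = Σdᵢ / (k·n) = 572 / (11 × 400) = 0.13000
LCL = p̄ − 3·√(p̄(1−p̄)/n) = 0.13000 − 3 × 0.01682 = 0.07955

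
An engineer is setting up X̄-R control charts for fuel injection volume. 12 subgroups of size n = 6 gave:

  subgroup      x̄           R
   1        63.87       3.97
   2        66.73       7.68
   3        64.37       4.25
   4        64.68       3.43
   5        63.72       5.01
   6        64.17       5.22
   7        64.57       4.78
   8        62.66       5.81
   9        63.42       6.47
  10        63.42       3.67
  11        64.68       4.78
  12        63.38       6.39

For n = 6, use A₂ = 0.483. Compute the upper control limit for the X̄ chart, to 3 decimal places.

66.613

X̄̄ = (63.87 + 66.73 + 64.37 + 64.68 + 63.72 + 64.17 + 64.57 + 62.66 + 63.42 + 63.42 + 64.68 + 63.38) / 12 = 769.6700 / 12 = 64.1392
R̄ = (3.97 + 7.68 + 4.25 + 3.43 + 5.01 + 5.22 + 4.78 + 5.81 + 6.47 + 3.67 + 4.78 + 6.39) / 12 = 61.4600 / 12 = 5.1217
UCL = X̄̄ + A₂·R̄ = 64.1392 + 0.483 × 5.1217 = 66.6129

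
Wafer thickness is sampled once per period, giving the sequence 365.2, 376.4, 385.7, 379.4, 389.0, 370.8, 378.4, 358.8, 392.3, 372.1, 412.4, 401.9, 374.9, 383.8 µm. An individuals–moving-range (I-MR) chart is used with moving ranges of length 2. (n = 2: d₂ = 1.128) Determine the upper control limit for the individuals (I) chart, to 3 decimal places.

X̄ = (365.2 + 376.4 + 385.7 + 379.4 + 389.0 + 370.8 + 378.4 + 358.8 + 392.3 + 372.1 + 412.4 + 401.9 + 374.9 + 383.8) / 14 = 381.5071
Moving ranges: 11.2, 9.3, 6.3, 9.6, 18.2, 7.6, 19.6, 33.5, 20.2, 40.3, 10.5, 27.0, 8.9; M̄R̄ = 222.2000 / 13 = 17.0923
UCL = X̄ + 3·M̄R̄/d₂ = 381.5071 + 3 × 17.0923 / 1.128 = 426.9654

426.965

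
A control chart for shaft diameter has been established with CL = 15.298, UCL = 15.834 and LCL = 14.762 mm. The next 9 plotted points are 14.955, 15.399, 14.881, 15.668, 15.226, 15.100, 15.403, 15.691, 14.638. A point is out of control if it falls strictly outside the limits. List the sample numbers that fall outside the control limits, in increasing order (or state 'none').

9

Compare each point to [14.762, 15.834]: sample 9 = 14.638 < LCL.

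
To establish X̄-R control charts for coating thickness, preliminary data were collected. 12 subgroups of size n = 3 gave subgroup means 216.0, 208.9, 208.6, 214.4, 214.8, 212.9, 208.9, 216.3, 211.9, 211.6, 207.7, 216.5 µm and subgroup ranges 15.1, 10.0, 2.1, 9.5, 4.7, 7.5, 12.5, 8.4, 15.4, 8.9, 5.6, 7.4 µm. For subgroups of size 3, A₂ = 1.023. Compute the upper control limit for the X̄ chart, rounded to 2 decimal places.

X̄̄ = (216.0 + 208.9 + 208.6 + 214.4 + 214.8 + 212.9 + 208.9 + 216.3 + 211.9 + 211.6 + 207.7 + 216.5) / 12 = 2548.5000 / 12 = 212.3750
R̄ = (15.1 + 10.0 + 2.1 + 9.5 + 4.7 + 7.5 + 12.5 + 8.4 + 15.4 + 8.9 + 5.6 + 7.4) / 12 = 107.1000 / 12 = 8.9250
UCL = X̄̄ + A₂·R̄ = 212.3750 + 1.023 × 8.9250 = 221.5053

221.51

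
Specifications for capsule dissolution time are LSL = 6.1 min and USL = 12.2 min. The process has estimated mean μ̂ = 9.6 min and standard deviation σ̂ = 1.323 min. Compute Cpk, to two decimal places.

0.66

Cpu = (USL − μ̂) / (3σ̂) = (12.2 − 9.6) / (3 × 1.323) = 0.6551; Cpl = (μ̂ − LSL) / (3σ̂) = (9.6 − 6.1) / (3 × 1.323) = 0.8818; Cpk = min(Cpu, Cpl) = 0.6551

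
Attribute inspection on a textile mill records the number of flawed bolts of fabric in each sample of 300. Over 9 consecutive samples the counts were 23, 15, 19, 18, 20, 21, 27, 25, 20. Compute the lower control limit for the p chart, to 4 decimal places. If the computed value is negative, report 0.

p̄ = Σdᵢ / (k·n) = 188 / (9 × 300) = 0.06963
LCL = p̄ − 3·√(p̄(1−p̄)/n) = 0.06963 − 3 × 0.01469 = 0.02555

0.0255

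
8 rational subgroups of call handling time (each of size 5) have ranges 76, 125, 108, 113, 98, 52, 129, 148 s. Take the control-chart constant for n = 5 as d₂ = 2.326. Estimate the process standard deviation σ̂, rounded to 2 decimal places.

R̄ = (76 + 125 + 108 + 113 + 98 + 52 + 129 + 148) / 8 = 106.1250
σ̂ = R̄ / d₂ = 106.1250 / 2.326 = 45.6255

45.63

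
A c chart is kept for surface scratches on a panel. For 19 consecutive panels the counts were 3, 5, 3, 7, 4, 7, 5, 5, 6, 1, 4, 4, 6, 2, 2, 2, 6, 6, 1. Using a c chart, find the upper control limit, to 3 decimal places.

c̄ = (3 + 5 + 3 + 7 + 4 + 7 + 5 + 5 + 6 + 1 + 4 + 4 + 6 + 2 + 2 + 2 + 6 + 6 + 1) / 19 = 79 / 19 = 4.1579
UCL = c̄ + 3√c̄ = 4.1579 + 3 × √4.1579 = 4.1579 + 3 × 2.0391 = 10.2752

10.275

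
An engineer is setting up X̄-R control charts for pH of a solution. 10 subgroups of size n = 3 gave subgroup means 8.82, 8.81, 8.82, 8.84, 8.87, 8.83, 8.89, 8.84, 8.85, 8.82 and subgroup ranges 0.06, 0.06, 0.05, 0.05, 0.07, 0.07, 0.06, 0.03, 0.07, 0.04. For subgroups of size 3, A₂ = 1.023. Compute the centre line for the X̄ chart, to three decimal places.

X̄̄ = (8.82 + 8.81 + 8.82 + 8.84 + 8.87 + 8.83 + 8.89 + 8.84 + 8.85 + 8.82) / 10 = 88.3900 / 10 = 8.8390
CL = X̄̄ = 8.8390

8.839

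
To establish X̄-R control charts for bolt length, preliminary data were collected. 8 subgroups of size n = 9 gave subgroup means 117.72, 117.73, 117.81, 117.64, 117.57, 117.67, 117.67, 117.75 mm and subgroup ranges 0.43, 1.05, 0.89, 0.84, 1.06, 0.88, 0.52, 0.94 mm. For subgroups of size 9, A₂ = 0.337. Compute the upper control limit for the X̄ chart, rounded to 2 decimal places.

X̄̄ = (117.72 + 117.73 + 117.81 + 117.64 + 117.57 + 117.67 + 117.67 + 117.75) / 8 = 941.5600 / 8 = 117.6950
R̄ = (0.43 + 1.05 + 0.89 + 0.84 + 1.06 + 0.88 + 0.52 + 0.94) / 8 = 6.6100 / 8 = 0.8263
UCL = X̄̄ + A₂·R̄ = 117.6950 + 0.337 × 0.8263 = 117.9734

117.97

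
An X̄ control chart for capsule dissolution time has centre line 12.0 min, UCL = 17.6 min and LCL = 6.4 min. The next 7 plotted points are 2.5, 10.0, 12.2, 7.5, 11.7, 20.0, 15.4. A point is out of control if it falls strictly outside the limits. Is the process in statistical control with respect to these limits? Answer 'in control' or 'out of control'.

Compare each point to [6.4, 17.6]: sample 1 = 2.5 < LCL; sample 6 = 20.0 > UCL.

out of control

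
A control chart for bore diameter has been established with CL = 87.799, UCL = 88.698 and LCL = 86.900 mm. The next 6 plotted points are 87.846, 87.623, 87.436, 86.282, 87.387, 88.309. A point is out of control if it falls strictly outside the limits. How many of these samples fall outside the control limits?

Compare each point to [86.900, 88.698]: sample 4 = 86.282 < LCL.

1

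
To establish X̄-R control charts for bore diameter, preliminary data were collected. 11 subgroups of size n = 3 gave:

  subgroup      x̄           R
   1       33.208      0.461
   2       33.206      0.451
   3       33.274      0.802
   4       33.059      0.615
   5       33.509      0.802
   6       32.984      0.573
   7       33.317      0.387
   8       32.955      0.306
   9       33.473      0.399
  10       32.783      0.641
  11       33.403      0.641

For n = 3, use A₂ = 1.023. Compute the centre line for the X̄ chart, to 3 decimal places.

33.197

X̄̄ = (33.208 + 33.206 + 33.274 + 33.059 + 33.509 + 32.984 + 33.317 + 32.955 + 33.473 + 32.783 + 33.403) / 11 = 365.1710 / 11 = 33.1974
CL = X̄̄ = 33.1974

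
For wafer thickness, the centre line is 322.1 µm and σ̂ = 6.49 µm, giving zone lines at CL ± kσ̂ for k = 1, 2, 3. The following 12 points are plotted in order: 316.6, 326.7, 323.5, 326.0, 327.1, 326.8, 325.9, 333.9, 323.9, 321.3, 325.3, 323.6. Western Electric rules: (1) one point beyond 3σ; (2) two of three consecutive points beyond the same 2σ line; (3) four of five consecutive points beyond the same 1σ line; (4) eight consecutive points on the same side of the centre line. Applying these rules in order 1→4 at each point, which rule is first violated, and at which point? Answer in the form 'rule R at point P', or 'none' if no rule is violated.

rule 4 at point 9

Zone of each point (C = within 1σ̂, B = 1σ̂–2σ̂, A = 2σ̂–3σ̂, * = beyond 3σ̂; sign = side of CL): 1:-C, 2:+C, 3:+C, 4:+C, 5:+C, 6:+C, 7:+C, 8:+B, 9:+C, 10:-C, 11:+C, 12:+C
Rule 4 (eight consecutive points on the same side of the centre line) is satisfied at point 9.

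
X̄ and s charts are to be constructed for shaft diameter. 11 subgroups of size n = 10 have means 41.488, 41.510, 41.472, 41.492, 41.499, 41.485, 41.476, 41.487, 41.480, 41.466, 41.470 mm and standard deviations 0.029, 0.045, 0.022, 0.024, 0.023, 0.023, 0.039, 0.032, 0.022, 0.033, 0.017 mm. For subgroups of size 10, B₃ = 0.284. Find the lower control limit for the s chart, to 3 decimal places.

s̄ = (0.029 + 0.045 + 0.022 + 0.024 + 0.023 + 0.023 + 0.039 + 0.032 + 0.022 + 0.033 + 0.017) / 11 = 0.0281
LCL_s = B₃·s̄ = 0.284 × 0.0281 = 0.0080

0.008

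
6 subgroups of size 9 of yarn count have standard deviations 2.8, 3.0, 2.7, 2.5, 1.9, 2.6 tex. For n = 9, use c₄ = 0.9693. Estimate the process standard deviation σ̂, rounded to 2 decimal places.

s̄ = (2.8 + 3.0 + 2.7 + 2.5 + 1.9 + 2.6) / 6 = 2.5833
σ̂ = s̄ / c₄ = 2.5833 / 0.9693 = 2.6652

2.67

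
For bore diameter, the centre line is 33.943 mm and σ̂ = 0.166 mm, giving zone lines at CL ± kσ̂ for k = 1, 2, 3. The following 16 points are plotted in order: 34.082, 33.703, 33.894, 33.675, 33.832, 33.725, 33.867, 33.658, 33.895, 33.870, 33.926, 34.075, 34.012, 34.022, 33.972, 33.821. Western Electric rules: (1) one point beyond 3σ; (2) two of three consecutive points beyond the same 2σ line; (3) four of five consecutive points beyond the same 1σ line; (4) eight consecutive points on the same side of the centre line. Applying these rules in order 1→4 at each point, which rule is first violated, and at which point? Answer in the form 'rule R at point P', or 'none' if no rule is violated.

rule 4 at point 9

Zone of each point (C = within 1σ̂, B = 1σ̂–2σ̂, A = 2σ̂–3σ̂, * = beyond 3σ̂; sign = side of CL): 1:+C, 2:-B, 3:-C, 4:-B, 5:-C, 6:-B, 7:-C, 8:-B, 9:-C, 10:-C, 11:-C, 12:+C, 13:+C, 14:+C, 15:+C, 16:-C
Rule 4 (eight consecutive points on the same side of the centre line) is satisfied at point 9.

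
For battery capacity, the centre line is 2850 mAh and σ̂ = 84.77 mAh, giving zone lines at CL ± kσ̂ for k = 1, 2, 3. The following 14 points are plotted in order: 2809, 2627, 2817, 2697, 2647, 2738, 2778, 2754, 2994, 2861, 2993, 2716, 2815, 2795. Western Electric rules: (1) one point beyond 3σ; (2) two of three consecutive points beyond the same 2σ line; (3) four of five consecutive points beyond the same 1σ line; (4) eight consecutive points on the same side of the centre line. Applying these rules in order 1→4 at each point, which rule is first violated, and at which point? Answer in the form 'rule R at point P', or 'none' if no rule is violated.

rule 3 at point 6

Zone of each point (C = within 1σ̂, B = 1σ̂–2σ̂, A = 2σ̂–3σ̂, * = beyond 3σ̂; sign = side of CL): 1:-C, 2:-A, 3:-C, 4:-B, 5:-A, 6:-B, 7:-C, 8:-B, 9:+B, 10:+C, 11:+B, 12:-B, 13:-C, 14:-C
Rule 3 (four of five consecutive points beyond the same 1σ limit) is satisfied at point 6.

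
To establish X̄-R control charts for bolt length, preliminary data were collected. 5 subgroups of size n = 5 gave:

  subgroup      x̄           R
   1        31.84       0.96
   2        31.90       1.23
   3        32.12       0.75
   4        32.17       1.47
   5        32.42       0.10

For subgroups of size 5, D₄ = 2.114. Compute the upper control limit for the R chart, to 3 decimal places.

R̄ = (0.96 + 1.23 + 0.75 + 1.47 + 0.10) / 5 = 4.5100 / 5 = 0.9020
UCL_R = D₄·R̄ = 2.114 × 0.9020 = 1.9068

1.907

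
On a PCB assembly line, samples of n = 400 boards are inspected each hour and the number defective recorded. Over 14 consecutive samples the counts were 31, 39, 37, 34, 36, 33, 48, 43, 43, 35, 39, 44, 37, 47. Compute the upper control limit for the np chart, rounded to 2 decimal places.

p̄ = Σdᵢ / (k·n) = 546 / (14 × 400) = 0.09750
UCL = np̄ + 3·√(np̄(1−p̄)) = 39.0000 + 3 × √(39.0000×0.90250) = 39.0000 + 3 × 5.9327 = 56.7982

56.80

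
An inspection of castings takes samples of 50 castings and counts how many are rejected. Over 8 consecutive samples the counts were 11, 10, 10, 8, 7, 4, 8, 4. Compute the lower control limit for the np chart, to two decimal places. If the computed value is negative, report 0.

p̄ = Σdᵢ / (k·n) = 62 / (8 × 50) = 0.15500
LCL = np̄ − 3·√(np̄(1−p̄)) = 7.7500 − 3 × 2.5591 = 0.0728

0.07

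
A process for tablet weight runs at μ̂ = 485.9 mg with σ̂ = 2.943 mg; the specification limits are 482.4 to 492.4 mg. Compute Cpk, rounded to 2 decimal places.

0.40

Cpu = (USL − μ̂) / (3σ̂) = (492.4 − 485.9) / (3 × 2.943) = 0.7362; Cpl = (μ̂ − LSL) / (3σ̂) = (485.9 − 482.4) / (3 × 2.943) = 0.3964; Cpk = min(Cpu, Cpl) = 0.3964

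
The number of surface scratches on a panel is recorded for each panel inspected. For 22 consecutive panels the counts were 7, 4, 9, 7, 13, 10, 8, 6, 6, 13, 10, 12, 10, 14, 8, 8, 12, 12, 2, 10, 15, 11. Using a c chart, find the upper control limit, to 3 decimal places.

18.611

c̄ = (7 + 4 + 9 + 7 + 13 + 10 + 8 + 6 + 6 + 13 + 10 + 12 + 10 + 14 + 8 + 8 + 12 + 12 + 2 + 10 + 15 + 11) / 22 = 207 / 22 = 9.4091
UCL = c̄ + 3√c̄ = 9.4091 + 3 × √9.4091 = 9.4091 + 3 × 3.0674 = 18.6114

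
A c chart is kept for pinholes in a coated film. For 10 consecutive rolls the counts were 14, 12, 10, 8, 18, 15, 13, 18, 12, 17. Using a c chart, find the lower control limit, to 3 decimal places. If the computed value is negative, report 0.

2.596

c̄ = (14 + 12 + 10 + 8 + 18 + 15 + 13 + 18 + 12 + 17) / 10 = 137 / 10 = 13.7000
LCL = c̄ − 3√c̄ = 13.7000 − 3 × 3.7014 = 2.5959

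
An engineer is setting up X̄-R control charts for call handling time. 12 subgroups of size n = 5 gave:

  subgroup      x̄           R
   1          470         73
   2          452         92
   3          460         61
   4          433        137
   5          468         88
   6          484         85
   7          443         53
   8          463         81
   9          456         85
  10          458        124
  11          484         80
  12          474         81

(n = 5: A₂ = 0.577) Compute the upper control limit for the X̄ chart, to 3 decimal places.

512.090

X̄̄ = (470 + 452 + 460 + 433 + 468 + 484 + 443 + 463 + 456 + 458 + 484 + 474) / 12 = 5545.0000 / 12 = 462.0833
R̄ = (73 + 92 + 61 + 137 + 88 + 85 + 53 + 81 + 85 + 124 + 80 + 81) / 12 = 1040.0000 / 12 = 86.6667
UCL = X̄̄ + A₂·R̄ = 462.0833 + 0.577 × 86.6667 = 512.0900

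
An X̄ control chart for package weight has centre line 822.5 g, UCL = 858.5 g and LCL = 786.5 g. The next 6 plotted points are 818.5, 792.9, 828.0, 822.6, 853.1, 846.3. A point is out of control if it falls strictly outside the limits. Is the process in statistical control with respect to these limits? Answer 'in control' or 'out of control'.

in control

All 6 points lie within [786.5, 858.5].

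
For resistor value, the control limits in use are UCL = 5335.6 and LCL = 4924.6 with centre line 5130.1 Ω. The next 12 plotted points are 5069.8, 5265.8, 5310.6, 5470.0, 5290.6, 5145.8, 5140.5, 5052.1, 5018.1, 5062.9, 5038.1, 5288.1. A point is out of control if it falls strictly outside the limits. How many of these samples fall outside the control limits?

1

Compare each point to [4924.6, 5335.6]: sample 4 = 5470.0 > UCL.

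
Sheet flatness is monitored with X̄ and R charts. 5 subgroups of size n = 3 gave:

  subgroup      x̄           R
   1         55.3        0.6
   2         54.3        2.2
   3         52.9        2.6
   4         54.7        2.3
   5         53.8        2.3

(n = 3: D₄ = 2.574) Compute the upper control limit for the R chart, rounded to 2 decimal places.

5.15

R̄ = (0.6 + 2.2 + 2.6 + 2.3 + 2.3) / 5 = 10.0000 / 5 = 2.0000
UCL_R = D₄·R̄ = 2.574 × 2.0000 = 5.1480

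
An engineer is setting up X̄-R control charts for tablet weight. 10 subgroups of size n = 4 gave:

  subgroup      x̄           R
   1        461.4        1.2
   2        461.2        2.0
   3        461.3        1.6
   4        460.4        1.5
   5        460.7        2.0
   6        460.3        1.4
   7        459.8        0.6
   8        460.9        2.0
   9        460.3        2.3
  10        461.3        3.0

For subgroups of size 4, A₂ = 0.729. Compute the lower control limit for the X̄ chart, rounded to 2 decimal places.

459.48

X̄̄ = (461.4 + 461.2 + 461.3 + 460.4 + 460.7 + 460.3 + 459.8 + 460.9 + 460.3 + 461.3) / 10 = 4607.6000 / 10 = 460.7600
R̄ = (1.2 + 2.0 + 1.6 + 1.5 + 2.0 + 1.4 + 0.6 + 2.0 + 2.3 + 3.0) / 10 = 17.6000 / 10 = 1.7600
LCL = X̄̄ − A₂·R̄ = 460.7600 − 0.729 × 1.7600 = 459.4770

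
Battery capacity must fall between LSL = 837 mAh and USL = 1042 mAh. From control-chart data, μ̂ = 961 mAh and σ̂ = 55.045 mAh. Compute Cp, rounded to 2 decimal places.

Cp = (USL − LSL) / (6σ̂) = (1042 − 837) / (6 × 55.045) = 205.0000 / 330.2700 = 0.6207

0.62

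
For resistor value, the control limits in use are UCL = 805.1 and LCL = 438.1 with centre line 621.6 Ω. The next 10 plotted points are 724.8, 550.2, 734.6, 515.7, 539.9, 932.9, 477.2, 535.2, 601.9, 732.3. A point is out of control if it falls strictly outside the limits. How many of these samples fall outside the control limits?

Compare each point to [438.1, 805.1]: sample 6 = 932.9 > UCL.

1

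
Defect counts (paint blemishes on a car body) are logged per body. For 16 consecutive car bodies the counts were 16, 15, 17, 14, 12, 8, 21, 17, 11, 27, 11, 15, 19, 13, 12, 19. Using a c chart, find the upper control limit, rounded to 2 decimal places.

c̄ = (16 + 15 + 17 + 14 + 12 + 8 + 21 + 17 + 11 + 27 + 11 + 15 + 19 + 13 + 12 + 19) / 16 = 247 / 16 = 15.4375
UCL = c̄ + 3√c̄ = 15.4375 + 3 × √15.4375 = 15.4375 + 3 × 3.9291 = 27.2247

27.22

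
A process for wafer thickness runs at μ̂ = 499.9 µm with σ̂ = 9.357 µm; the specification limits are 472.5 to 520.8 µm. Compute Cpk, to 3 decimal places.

Cpu = (USL − μ̂) / (3σ̂) = (520.8 − 499.9) / (3 × 9.357) = 0.7445; Cpl = (μ̂ − LSL) / (3σ̂) = (499.9 − 472.5) / (3 × 9.357) = 0.9761; Cpk = min(Cpu, Cpl) = 0.7445

0.745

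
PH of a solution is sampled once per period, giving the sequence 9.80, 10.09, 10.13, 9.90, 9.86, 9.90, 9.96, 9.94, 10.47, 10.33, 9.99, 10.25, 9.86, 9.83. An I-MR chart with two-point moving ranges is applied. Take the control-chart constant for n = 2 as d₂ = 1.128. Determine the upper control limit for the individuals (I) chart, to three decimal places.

X̄ = (9.80 + 10.09 + 10.13 + 9.90 + 9.86 + 9.90 + 9.96 + 9.94 + 10.47 + 10.33 + 9.99 + 10.25 + 9.86 + 9.83) / 14 = 10.0221
Moving ranges: 0.29, 0.04, 0.23, 0.04, 0.04, 0.06, 0.02, 0.53, 0.14, 0.34, 0.26, 0.39, 0.03; M̄R̄ = 2.4100 / 13 = 0.1854
UCL = X̄ + 3·M̄R̄/d₂ = 10.0221 + 3 × 0.1854 / 1.128 = 10.5152

10.515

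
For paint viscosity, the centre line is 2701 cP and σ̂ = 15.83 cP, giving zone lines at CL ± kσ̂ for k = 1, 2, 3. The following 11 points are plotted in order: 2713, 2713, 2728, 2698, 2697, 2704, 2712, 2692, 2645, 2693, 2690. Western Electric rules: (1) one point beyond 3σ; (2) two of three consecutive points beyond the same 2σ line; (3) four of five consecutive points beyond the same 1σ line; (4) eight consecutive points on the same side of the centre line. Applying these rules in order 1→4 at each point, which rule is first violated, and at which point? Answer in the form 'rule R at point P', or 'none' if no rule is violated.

rule 1 at point 9

Zone of each point (C = within 1σ̂, B = 1σ̂–2σ̂, A = 2σ̂–3σ̂, * = beyond 3σ̂; sign = side of CL): 1:+C, 2:+C, 3:+B, 4:-C, 5:-C, 6:+C, 7:+C, 8:-C, 9:-*, 10:-C, 11:-C
Rule 1 (one point beyond the 3σ limits) is satisfied at point 9.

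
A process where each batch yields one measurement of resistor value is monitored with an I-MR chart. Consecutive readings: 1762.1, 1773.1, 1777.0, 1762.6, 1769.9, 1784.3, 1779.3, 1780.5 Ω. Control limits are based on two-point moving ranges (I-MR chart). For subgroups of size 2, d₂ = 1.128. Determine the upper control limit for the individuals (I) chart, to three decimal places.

X̄ = (1762.1 + 1773.1 + 1777.0 + 1762.6 + 1769.9 + 1784.3 + 1779.3 + 1780.5) / 8 = 1773.6000
Moving ranges: 11.0, 3.9, 14.4, 7.3, 14.4, 5.0, 1.2; M̄R̄ = 57.2000 / 7 = 8.1714
UCL = X̄ + 3·M̄R̄/d₂ = 1773.6000 + 3 × 8.1714 / 1.128 = 1795.3325

1795.333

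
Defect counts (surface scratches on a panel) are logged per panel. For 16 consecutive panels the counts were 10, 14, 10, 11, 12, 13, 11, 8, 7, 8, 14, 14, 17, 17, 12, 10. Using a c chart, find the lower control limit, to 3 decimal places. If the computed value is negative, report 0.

1.467

c̄ = (10 + 14 + 10 + 11 + 12 + 13 + 11 + 8 + 7 + 8 + 14 + 14 + 17 + 17 + 12 + 10) / 16 = 188 / 16 = 11.7500
LCL = c̄ − 3√c̄ = 11.7500 − 3 × 3.4278 = 1.4665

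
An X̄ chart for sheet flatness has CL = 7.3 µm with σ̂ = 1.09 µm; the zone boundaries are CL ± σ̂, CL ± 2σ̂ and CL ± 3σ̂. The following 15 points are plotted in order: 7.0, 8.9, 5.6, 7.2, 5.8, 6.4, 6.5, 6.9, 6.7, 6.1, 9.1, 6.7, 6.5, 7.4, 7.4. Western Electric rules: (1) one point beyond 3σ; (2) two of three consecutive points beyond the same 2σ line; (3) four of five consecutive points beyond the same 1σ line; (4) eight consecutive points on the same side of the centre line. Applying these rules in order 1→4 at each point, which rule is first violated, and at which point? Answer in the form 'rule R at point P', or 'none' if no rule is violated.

rule 4 at point 10

Zone of each point (C = within 1σ̂, B = 1σ̂–2σ̂, A = 2σ̂–3σ̂, * = beyond 3σ̂; sign = side of CL): 1:-C, 2:+B, 3:-B, 4:-C, 5:-B, 6:-C, 7:-C, 8:-C, 9:-C, 10:-B, 11:+B, 12:-C, 13:-C, 14:+C, 15:+C
Rule 4 (eight consecutive points on the same side of the centre line) is satisfied at point 10.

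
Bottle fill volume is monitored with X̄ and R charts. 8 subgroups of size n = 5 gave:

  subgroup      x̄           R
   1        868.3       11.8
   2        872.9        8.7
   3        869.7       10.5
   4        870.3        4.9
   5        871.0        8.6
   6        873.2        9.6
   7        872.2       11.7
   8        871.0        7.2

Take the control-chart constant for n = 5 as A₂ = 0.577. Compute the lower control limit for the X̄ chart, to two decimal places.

865.81

X̄̄ = (868.3 + 872.9 + 869.7 + 870.3 + 871.0 + 873.2 + 872.2 + 871.0) / 8 = 6968.6000 / 8 = 871.0750
R̄ = (11.8 + 8.7 + 10.5 + 4.9 + 8.6 + 9.6 + 11.7 + 7.2) / 8 = 73.0000 / 8 = 9.1250
LCL = X̄̄ − A₂·R̄ = 871.0750 − 0.577 × 9.1250 = 865.8099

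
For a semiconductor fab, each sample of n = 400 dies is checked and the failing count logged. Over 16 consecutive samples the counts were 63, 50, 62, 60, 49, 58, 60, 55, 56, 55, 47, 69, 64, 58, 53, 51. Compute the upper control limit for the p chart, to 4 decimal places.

0.1946

p̄ = Σdᵢ / (k·n) = 910 / (16 × 400) = 0.14219
UCL = p̄ + 3·√(p̄(1−p̄)/n) = 0.14219 + 3 × √(0.14219×0.85781/400) = 0.14219 + 3 × 0.01746 = 0.19457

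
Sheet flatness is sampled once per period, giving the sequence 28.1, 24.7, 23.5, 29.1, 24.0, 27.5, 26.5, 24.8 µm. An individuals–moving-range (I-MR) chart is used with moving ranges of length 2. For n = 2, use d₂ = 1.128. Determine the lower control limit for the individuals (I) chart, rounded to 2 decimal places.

17.86

X̄ = (28.1 + 24.7 + 23.5 + 29.1 + 24.0 + 27.5 + 26.5 + 24.8) / 8 = 26.0250
Moving ranges: 3.4, 1.2, 5.6, 5.1, 3.5, 1.0, 1.7; M̄R̄ = 21.5000 / 7 = 3.0714
LCL = X̄ − 3·M̄R̄/d₂ = 26.0250 − 3 × 3.0714 / 1.128 = 17.8563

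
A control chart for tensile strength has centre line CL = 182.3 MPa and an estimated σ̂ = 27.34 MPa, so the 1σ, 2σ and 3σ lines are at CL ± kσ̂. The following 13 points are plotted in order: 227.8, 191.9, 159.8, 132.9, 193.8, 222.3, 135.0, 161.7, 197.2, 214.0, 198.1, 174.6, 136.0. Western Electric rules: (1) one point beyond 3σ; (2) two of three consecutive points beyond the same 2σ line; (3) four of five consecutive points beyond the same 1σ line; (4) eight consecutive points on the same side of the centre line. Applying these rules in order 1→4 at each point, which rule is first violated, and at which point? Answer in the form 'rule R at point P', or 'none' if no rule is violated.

none

Zone of each point (C = within 1σ̂, B = 1σ̂–2σ̂, A = 2σ̂–3σ̂, * = beyond 3σ̂; sign = side of CL): 1:+B, 2:+C, 3:-C, 4:-B, 5:+C, 6:+B, 7:-B, 8:-C, 9:+C, 10:+B, 11:+C, 12:-C, 13:-B
No rule fires across all 13 points.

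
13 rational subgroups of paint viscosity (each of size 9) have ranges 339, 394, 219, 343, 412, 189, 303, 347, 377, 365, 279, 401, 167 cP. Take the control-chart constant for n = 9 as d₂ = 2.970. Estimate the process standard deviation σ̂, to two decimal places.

R̄ = (339 + 394 + 219 + 343 + 412 + 189 + 303 + 347 + 377 + 365 + 279 + 401 + 167) / 13 = 318.0769
σ̂ = R̄ / d₂ = 318.0769 / 2.970 = 107.0966

107.10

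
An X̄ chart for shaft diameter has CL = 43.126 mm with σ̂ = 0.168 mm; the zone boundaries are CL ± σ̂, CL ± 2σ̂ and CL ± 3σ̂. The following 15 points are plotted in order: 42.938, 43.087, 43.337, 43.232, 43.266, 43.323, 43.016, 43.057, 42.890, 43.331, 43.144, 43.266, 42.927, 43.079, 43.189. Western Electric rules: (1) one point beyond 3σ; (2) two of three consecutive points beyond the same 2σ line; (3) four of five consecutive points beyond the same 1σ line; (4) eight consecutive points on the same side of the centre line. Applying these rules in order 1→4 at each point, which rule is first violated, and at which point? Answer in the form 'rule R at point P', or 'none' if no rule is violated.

Zone of each point (C = within 1σ̂, B = 1σ̂–2σ̂, A = 2σ̂–3σ̂, * = beyond 3σ̂; sign = side of CL): 1:-B, 2:-C, 3:+B, 4:+C, 5:+C, 6:+B, 7:-C, 8:-C, 9:-B, 10:+B, 11:+C, 12:+C, 13:-B, 14:-C, 15:+C
No rule fires across all 15 points.

none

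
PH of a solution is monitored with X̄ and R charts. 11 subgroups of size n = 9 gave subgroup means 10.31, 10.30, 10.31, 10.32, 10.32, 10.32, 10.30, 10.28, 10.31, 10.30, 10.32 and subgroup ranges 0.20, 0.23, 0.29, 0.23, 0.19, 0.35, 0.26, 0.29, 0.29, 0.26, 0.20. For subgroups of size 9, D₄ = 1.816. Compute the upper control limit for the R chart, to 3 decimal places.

R̄ = (0.20 + 0.23 + 0.29 + 0.23 + 0.19 + 0.35 + 0.26 + 0.29 + 0.29 + 0.26 + 0.20) / 11 = 2.7900 / 11 = 0.2536
UCL_R = D₄·R̄ = 1.816 × 0.2536 = 0.4606

0.461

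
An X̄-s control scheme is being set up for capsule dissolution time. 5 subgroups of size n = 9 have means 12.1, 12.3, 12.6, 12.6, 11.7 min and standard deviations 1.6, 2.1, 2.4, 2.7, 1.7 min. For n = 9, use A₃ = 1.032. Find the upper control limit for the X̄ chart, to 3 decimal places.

14.427

X̄̄ = (12.1 + 12.3 + 12.6 + 12.6 + 11.7) / 5 = 12.2600
s̄ = (1.6 + 2.1 + 2.4 + 2.7 + 1.7) / 5 = 2.1000
UCL = X̄̄ + A₃·s̄ = 12.2600 + 1.032 × 2.1000 = 14.4272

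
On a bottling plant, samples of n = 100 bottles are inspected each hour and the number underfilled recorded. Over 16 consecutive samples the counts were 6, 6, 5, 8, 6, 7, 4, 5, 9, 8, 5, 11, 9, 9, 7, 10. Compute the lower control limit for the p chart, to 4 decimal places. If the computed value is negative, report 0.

0.0000

p̄ = Σdᵢ / (k·n) = 115 / (16 × 100) = 0.07187
LCL = p̄ − 3·√(p̄(1−p̄)/n) = 0.07187 − 3 × 0.02583 = -0.00561 → 0 (negative, so LCL = 0)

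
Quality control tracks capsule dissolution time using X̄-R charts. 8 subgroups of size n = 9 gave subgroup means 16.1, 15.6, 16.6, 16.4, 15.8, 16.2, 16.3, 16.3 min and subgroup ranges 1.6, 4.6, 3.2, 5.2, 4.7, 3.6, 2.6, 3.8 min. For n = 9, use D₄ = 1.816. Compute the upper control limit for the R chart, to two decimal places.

6.65

R̄ = (1.6 + 4.6 + 3.2 + 5.2 + 4.7 + 3.6 + 2.6 + 3.8) / 8 = 29.3000 / 8 = 3.6625
UCL_R = D₄·R̄ = 1.816 × 3.6625 = 6.6511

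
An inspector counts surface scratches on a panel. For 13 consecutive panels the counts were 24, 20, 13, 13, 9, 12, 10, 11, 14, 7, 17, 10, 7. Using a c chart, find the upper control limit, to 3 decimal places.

23.599

c̄ = (24 + 20 + 13 + 13 + 9 + 12 + 10 + 11 + 14 + 7 + 17 + 10 + 7) / 13 = 167 / 13 = 12.8462
UCL = c̄ + 3√c̄ = 12.8462 + 3 × √12.8462 = 12.8462 + 3 × 3.5842 = 23.5986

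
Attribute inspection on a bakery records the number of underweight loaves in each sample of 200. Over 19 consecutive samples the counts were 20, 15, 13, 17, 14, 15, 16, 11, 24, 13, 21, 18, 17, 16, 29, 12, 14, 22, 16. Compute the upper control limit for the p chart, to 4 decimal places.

0.1442

p̄ = Σdᵢ / (k·n) = 323 / (19 × 200) = 0.08500
UCL = p̄ + 3·√(p̄(1−p̄)/n) = 0.08500 + 3 × √(0.08500×0.91500/200) = 0.08500 + 3 × 0.01972 = 0.14416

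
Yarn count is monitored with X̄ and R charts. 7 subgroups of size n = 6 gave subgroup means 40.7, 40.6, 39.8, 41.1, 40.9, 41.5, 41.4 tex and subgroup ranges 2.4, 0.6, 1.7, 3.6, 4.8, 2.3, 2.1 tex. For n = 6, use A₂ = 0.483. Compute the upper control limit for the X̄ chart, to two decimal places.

X̄̄ = (40.7 + 40.6 + 39.8 + 41.1 + 40.9 + 41.5 + 41.4) / 7 = 286.0000 / 7 = 40.8571
R̄ = (2.4 + 0.6 + 1.7 + 3.6 + 4.8 + 2.3 + 2.1) / 7 = 17.5000 / 7 = 2.5000
UCL = X̄̄ + A₂·R̄ = 40.8571 + 0.483 × 2.5000 = 42.0646

42.06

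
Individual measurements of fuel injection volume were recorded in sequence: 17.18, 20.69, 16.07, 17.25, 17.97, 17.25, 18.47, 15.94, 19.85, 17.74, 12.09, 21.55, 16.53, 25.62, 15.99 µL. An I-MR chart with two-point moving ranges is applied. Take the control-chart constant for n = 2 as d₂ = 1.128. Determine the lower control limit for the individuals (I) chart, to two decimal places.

6.73

X̄ = (17.18 + 20.69 + 16.07 + 17.25 + 17.97 + 17.25 + 18.47 + 15.94 + 19.85 + 17.74 + 12.09 + 21.55 + 16.53 + 25.62 + 15.99) / 15 = 18.0127
Moving ranges: 3.51, 4.62, 1.18, 0.72, 0.72, 1.22, 2.53, 3.91, 2.11, 5.65, 9.46, 5.02, 9.09, 9.63; M̄R̄ = 59.3700 / 14 = 4.2407
LCL = X̄ − 3·M̄R̄/d₂ = 18.0127 − 3 × 4.2407 / 1.128 = 6.7342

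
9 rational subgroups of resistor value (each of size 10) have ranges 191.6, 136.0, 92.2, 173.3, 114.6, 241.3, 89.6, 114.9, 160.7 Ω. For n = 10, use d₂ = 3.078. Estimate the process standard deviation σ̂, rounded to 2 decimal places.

47.44

R̄ = (191.6 + 136.0 + 92.2 + 173.3 + 114.6 + 241.3 + 89.6 + 114.9 + 160.7) / 9 = 146.0222
σ̂ = R̄ / d₂ = 146.0222 / 3.078 = 47.4406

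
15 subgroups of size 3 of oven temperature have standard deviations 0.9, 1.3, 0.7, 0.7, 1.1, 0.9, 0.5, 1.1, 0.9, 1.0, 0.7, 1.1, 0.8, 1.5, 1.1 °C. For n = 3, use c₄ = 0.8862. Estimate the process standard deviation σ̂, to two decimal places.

s̄ = (0.9 + 1.3 + 0.7 + 0.7 + 1.1 + 0.9 + 0.5 + 1.1 + 0.9 + 1.0 + 0.7 + 1.1 + 0.8 + 1.5 + 1.1) / 15 = 0.9533
σ̂ = s̄ / c₄ = 0.9533 / 0.8862 = 1.0758

1.08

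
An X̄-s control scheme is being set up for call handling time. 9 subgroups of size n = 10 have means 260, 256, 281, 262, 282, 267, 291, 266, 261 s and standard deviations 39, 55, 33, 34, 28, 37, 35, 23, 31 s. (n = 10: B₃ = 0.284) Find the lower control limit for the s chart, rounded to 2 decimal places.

9.94

s̄ = (39 + 55 + 33 + 34 + 28 + 37 + 35 + 23 + 31) / 9 = 35.0000
LCL_s = B₃·s̄ = 0.284 × 35.0000 = 9.9400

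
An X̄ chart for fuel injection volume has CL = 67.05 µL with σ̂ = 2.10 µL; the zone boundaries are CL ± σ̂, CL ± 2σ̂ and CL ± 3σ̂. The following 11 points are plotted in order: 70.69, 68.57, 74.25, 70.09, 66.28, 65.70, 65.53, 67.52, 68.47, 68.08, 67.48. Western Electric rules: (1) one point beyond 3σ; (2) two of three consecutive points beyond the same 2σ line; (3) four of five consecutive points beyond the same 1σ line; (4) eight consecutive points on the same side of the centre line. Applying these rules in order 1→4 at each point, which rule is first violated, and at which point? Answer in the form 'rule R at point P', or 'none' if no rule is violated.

rule 1 at point 3

Zone of each point (C = within 1σ̂, B = 1σ̂–2σ̂, A = 2σ̂–3σ̂, * = beyond 3σ̂; sign = side of CL): 1:+B, 2:+C, 3:+*, 4:+B, 5:-C, 6:-C, 7:-C, 8:+C, 9:+C, 10:+C, 11:+C
Rule 1 (one point beyond the 3σ limits) is satisfied at point 3.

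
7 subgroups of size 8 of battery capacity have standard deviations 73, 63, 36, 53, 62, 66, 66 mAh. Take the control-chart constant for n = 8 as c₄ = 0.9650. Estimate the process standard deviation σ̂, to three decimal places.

62.028

s̄ = (73 + 63 + 36 + 53 + 62 + 66 + 66) / 7 = 59.8571
σ̂ = s̄ / c₄ = 59.8571 / 0.9650 = 62.0281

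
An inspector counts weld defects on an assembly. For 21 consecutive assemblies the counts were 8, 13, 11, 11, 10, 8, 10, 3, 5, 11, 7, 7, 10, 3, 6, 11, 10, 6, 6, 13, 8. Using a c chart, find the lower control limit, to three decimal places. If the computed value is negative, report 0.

c̄ = (8 + 13 + 11 + 11 + 10 + 8 + 10 + 3 + 5 + 11 + 7 + 7 + 10 + 3 + 6 + 11 + 10 + 6 + 6 + 13 + 8) / 21 = 177 / 21 = 8.4286
LCL = c̄ − 3√c̄ = 8.4286 − 3 × 2.9032 = -0.2810 → 0 (cannot be negative)

0.000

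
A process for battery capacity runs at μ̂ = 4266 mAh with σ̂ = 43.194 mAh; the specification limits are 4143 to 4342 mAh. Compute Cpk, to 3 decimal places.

0.587

Cpu = (USL − μ̂) / (3σ̂) = (4342 − 4266) / (3 × 43.194) = 0.5865; Cpl = (μ̂ − LSL) / (3σ̂) = (4266 − 4143) / (3 × 43.194) = 0.9492; Cpk = min(Cpu, Cpl) = 0.5865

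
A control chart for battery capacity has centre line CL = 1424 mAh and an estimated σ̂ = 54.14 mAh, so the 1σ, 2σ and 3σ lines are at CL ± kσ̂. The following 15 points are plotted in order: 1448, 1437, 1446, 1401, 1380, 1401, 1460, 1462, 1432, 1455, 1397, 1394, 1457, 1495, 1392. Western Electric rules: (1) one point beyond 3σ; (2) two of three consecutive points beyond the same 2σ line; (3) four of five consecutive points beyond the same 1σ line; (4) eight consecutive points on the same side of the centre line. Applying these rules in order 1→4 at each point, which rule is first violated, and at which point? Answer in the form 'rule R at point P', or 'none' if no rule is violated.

none

Zone of each point (C = within 1σ̂, B = 1σ̂–2σ̂, A = 2σ̂–3σ̂, * = beyond 3σ̂; sign = side of CL): 1:+C, 2:+C, 3:+C, 4:-C, 5:-C, 6:-C, 7:+C, 8:+C, 9:+C, 10:+C, 11:-C, 12:-C, 13:+C, 14:+B, 15:-C
No rule fires across all 15 points.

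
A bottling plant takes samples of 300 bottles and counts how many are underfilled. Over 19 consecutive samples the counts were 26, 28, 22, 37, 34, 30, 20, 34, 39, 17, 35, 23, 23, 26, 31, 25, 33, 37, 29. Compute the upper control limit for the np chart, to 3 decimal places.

44.225

p̄ = Σdᵢ / (k·n) = 549 / (19 × 300) = 0.09632
UCL = np̄ + 3·√(np̄(1−p̄)) = 28.8947 + 3 × √(28.8947×0.90368) = 28.8947 + 3 × 5.1100 = 44.2246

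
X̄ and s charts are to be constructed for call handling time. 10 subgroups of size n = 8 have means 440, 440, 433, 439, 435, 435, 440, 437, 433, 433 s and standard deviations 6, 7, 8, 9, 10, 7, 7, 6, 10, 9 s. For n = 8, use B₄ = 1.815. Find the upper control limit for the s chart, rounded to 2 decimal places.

14.34

s̄ = (6 + 7 + 8 + 9 + 10 + 7 + 7 + 6 + 10 + 9) / 10 = 7.9000
UCL_s = B₄·s̄ = 1.815 × 7.9000 = 14.3385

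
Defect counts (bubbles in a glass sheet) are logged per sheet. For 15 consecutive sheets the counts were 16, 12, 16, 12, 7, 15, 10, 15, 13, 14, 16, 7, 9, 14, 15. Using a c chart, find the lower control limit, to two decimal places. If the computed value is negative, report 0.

2.03

c̄ = (16 + 12 + 16 + 12 + 7 + 15 + 10 + 15 + 13 + 14 + 16 + 7 + 9 + 14 + 15) / 15 = 191 / 15 = 12.7333
LCL = c̄ − 3√c̄ = 12.7333 − 3 × 3.5684 = 2.0282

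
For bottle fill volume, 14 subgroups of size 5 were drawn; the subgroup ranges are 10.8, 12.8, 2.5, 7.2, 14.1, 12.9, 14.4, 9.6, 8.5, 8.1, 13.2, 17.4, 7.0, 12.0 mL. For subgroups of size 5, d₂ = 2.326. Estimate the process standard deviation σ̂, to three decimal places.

R̄ = (10.8 + 12.8 + 2.5 + 7.2 + 14.1 + 12.9 + 14.4 + 9.6 + 8.5 + 8.1 + 13.2 + 17.4 + 7.0 + 12.0) / 14 = 10.7500
σ̂ = R̄ / d₂ = 10.7500 / 2.326 = 4.6217

4.622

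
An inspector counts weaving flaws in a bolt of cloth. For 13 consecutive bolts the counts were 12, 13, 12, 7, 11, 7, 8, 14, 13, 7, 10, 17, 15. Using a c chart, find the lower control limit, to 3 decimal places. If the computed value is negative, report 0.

c̄ = (12 + 13 + 12 + 7 + 11 + 7 + 8 + 14 + 13 + 7 + 10 + 17 + 15) / 13 = 146 / 13 = 11.2308
LCL = c̄ − 3√c̄ = 11.2308 − 3 × 3.3512 = 1.1771

1.177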